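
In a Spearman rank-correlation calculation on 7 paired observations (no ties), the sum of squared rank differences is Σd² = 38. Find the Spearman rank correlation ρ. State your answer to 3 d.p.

0.321

ρ = 1 − 6Σd² / [n(n²−1)] = 1 − 6×38 / (7×48)
  = 1 − 228/336 = 1 − 0.6786 ≈ 0.321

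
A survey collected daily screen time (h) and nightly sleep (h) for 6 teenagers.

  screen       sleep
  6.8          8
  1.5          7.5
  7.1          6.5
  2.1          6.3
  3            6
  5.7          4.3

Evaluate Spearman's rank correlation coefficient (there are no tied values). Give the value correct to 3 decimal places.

Rank screen: 5, 1, 6, 2, 3, 4
Rank sleep: 6, 5, 4, 3, 2, 1
d = rank(screen) − rank(sleep): -1, -4, 2, -1, 1, 3; Σd² = 32
ρ = 1 − 6Σd² / [n(n²−1)] = 1 − 6×32 / (6×35) = 1 − 192/210 ≈ 0.086

0.086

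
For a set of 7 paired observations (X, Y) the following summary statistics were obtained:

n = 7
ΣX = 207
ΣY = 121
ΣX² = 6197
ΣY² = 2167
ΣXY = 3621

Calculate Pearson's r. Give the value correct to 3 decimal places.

0.567

r = (nΣXY − ΣXΣY) / √[(nΣX² − (ΣX)²)(nΣY² − (ΣY)²)]
Numerator: 7×3621 − 207×121 = 300
Denominator: √[(43379 − 42849)(15169 − 14641)] = √[530 × 528] = 528.9991
r = 300 / 528.9991 ≈ 0.567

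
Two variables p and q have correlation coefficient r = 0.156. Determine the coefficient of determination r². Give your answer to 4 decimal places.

0.0243

r² = (0.156)² = 0.0243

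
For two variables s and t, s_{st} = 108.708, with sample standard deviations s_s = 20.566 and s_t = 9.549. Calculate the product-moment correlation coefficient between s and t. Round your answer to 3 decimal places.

0.554

r = Cov(s,t) / (s_s · s_t) = 108.708 / (20.566 × 9.549)
  = 108.708 / 196.3847 ≈ 0.554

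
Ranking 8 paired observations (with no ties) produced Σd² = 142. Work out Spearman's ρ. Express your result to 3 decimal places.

-0.690

ρ = 1 − 6Σd² / [n(n²−1)] = 1 − 6×142 / (8×63)
  = 1 − 852/504 = 1 − 1.6905 ≈ -0.690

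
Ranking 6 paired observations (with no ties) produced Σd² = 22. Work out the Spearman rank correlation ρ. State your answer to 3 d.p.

ρ = 1 − 6Σd² / [n(n²−1)] = 1 − 6×22 / (6×35)
  = 1 − 132/210 = 1 − 0.6286 ≈ 0.371

0.371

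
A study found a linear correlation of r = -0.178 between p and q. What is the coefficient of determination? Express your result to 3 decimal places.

0.032

r² = (-0.178)² = 0.032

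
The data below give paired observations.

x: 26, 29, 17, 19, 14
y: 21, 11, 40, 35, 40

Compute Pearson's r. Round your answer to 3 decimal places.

n = 5, Σx = 105, Σy = 147, Σx² = 2363, Σy² = 4987, Σxy = 2770
nΣxy − ΣxΣy = 13850 − 15435 = -1585
nΣx² − (Σx)² = 11815 − 11025 = 790; nΣy² − (Σy)² = 24935 − 21609 = 3326
r = -1585 / √(790 × 3326) = -1585 / 1620.9688 ≈ -0.978

-0.978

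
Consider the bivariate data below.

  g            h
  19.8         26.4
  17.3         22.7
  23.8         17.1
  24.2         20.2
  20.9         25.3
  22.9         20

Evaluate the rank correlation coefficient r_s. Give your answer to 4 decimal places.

Rank g: 2, 1, 5, 6, 3, 4
Rank h: 6, 4, 1, 3, 5, 2
d = rank(g) − rank(h): -4, -3, 4, 3, -2, 2; Σd² = 58
ρ = 1 − 6Σd² / [n(n²−1)] = 1 − 6×58 / (6×35) = 1 − 348/210 ≈ -0.6571

-0.6571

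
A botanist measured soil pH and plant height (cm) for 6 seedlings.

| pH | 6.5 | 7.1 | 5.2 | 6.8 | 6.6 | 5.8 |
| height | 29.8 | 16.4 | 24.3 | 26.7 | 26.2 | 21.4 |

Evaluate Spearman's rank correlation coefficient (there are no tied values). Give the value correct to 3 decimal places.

-0.086

Rank pH: 3, 6, 1, 5, 4, 2
Rank height: 6, 1, 3, 5, 4, 2
d = rank(pH) − rank(height): -3, 5, -2, 0, 0, 0; Σd² = 38
ρ = 1 − 6Σd² / [n(n²−1)] = 1 − 6×38 / (6×35) = 1 − 228/210 ≈ -0.086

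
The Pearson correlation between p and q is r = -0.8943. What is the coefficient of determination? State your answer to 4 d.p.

0.7998

r² = (-0.8943)² = 0.7998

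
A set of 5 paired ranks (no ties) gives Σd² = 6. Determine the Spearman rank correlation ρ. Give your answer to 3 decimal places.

ρ = 1 − 6Σd² / [n(n²−1)] = 1 − 6×6 / (5×24)
  = 1 − 36/120 = 1 − 0.3000 ≈ 0.700

0.700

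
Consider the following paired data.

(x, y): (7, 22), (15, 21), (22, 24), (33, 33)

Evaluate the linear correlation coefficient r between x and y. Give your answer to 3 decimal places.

0.889

n = 4, Σx = 77, Σy = 100, Σx² = 1847, Σy² = 2590, Σxy = 2086
nΣxy − ΣxΣy = 8344 − 7700 = 644
nΣx² − (Σx)² = 7388 − 5929 = 1459; nΣy² − (Σy)² = 10360 − 10000 = 360
r = 644 / √(1459 × 360) = 644 / 724.7344 ≈ 0.889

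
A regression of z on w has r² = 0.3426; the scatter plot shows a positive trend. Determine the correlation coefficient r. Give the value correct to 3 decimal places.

0.585

|r| = √0.3426 = 0.585
The association is positive, so r = 0.585.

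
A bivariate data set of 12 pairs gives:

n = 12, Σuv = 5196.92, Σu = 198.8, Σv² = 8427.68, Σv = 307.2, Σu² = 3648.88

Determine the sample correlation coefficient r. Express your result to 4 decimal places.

r = (nΣuv − ΣuΣv) / √[(nΣu² − (Σu)²)(nΣv² − (Σv)²)]
Numerator: 12×5196.92 − 198.8×307.2 = 1291.68
Denominator: √[(43786.56 − 39521.44)(101132.16 − 94371.84)] = √[4265.12 × 6760.32] = 5369.6905
r = 1291.68 / 5369.6905 ≈ 0.2406

0.2406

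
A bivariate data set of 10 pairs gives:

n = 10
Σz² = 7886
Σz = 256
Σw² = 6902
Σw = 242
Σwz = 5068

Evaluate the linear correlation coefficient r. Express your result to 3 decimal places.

-0.955

r = (nΣwz − ΣwΣz) / √[(nΣw² − (Σw)²)(nΣz² − (Σz)²)]
Numerator: 10×5068 − 242×256 = -11272
Denominator: √[(69020 − 58564)(78860 − 65536)] = √[10456 × 13324] = 11803.2091
r = -11272 / 11803.2091 ≈ -0.955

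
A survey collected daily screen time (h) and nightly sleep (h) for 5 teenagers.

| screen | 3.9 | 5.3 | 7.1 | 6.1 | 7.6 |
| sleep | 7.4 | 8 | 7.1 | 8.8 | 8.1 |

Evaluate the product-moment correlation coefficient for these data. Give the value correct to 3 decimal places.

n = 5, Σx = 30, Σy = 39.4, Σx² = 188.68, Σy² = 312.22, Σxy = 236.91
nΣxy − ΣxΣy = 1184.55 − 1182 = 2.55
nΣx² − (Σx)² = 943.4 − 900 = 43.4; nΣy² − (Σy)² = 1561.1 − 1552.36 = 8.74
r = 2.55 / √(43.4 × 8.74) = 2.55 / 19.4760 ≈ 0.131

0.131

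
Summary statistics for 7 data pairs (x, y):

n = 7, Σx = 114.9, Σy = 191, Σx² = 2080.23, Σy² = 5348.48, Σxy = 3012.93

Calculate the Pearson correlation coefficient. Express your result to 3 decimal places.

-0.749

r = (nΣxy − ΣxΣy) / √[(nΣx² − (Σx)²)(nΣy² − (Σy)²)]
Numerator: 7×3012.93 − 114.9×191 = -855.39
Denominator: √[(14561.61 − 13202.01)(37439.36 − 36481)] = √[1359.6 × 958.36] = 1141.4842
r = -855.39 / 1141.4842 ≈ -0.749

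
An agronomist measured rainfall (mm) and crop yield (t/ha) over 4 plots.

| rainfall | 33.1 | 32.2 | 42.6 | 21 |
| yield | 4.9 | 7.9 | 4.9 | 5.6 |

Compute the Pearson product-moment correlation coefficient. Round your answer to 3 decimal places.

-0.210

n = 4, Σx = 128.9, Σy = 23.3, Σx² = 4388.21, Σy² = 141.79, Σxy = 742.91
nΣxy − ΣxΣy = 2971.64 − 3003.37 = -31.73
nΣx² − (Σx)² = 17552.84 − 16615.21 = 937.63; nΣy² − (Σy)² = 567.16 − 542.89 = 24.27
r = -31.73 / √(937.63 × 24.27) = -31.73 / 150.8518 ≈ -0.210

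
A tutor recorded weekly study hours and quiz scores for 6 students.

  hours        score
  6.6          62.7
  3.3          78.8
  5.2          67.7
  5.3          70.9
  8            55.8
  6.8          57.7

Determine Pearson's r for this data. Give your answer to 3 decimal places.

n = 6, Σx = 35.2, Σy = 393.6, Σx² = 219.82, Σy² = 26193.76, Σxy = 2240.43
nΣxy − ΣxΣy = 13442.58 − 13854.72 = -412.14
nΣx² − (Σx)² = 1318.92 − 1239.04 = 79.88; nΣy² − (Σy)² = 157162.56 − 154920.96 = 2241.6
r = -412.14 / √(79.88 × 2241.6) = -412.14 / 423.1536 ≈ -0.974

-0.974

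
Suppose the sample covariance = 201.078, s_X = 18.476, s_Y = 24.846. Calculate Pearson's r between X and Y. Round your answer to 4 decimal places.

0.4380

r = Cov(X,Y) / (s_X · s_Y) = 201.078 / (18.476 × 24.846)
  = 201.078 / 459.0547 ≈ 0.4380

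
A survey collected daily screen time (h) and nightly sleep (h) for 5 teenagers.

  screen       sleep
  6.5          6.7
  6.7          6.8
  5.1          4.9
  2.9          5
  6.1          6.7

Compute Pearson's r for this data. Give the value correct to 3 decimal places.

0.840

n = 5, Σx = 27.3, Σy = 30.1, Σx² = 158.77, Σy² = 185.03, Σxy = 169.47
nΣxy − ΣxΣy = 847.35 − 821.73 = 25.62
nΣx² − (Σx)² = 793.85 − 745.29 = 48.56; nΣy² − (Σy)² = 925.15 − 906.01 = 19.14
r = 25.62 / √(48.56 × 19.14) = 25.62 / 30.4867 ≈ 0.840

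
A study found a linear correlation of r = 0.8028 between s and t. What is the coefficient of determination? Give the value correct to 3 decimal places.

r² = (0.8028)² = 0.644

0.644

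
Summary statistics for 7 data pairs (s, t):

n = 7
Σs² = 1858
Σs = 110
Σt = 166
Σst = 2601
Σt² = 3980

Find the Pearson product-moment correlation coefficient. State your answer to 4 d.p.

r = (nΣst − ΣsΣt) / √[(nΣs² − (Σs)²)(nΣt² − (Σt)²)]
Numerator: 7×2601 − 110×166 = -53
Denominator: √[(13006 − 12100)(27860 − 27556)] = √[906 × 304] = 524.8085
r = -53 / 524.8085 ≈ -0.1010

-0.1010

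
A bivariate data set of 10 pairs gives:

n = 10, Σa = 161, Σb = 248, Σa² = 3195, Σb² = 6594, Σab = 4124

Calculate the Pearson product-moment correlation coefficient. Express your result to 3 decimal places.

0.254

r = (nΣab − ΣaΣb) / √[(nΣa² − (Σa)²)(nΣb² − (Σb)²)]
Numerator: 10×4124 − 161×248 = 1312
Denominator: √[(31950 − 25921)(65940 − 61504)] = √[6029 × 4436] = 5171.5224
r = 1312 / 5171.5224 ≈ 0.254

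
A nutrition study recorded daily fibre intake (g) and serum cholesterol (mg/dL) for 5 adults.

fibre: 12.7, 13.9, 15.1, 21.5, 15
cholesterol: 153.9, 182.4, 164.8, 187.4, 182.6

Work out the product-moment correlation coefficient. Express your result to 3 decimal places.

0.629

n = 5, Σx = 78.2, Σy = 871.1, Σx² = 1269.76, Σy² = 152575.53, Σxy = 13746.47
nΣxy − ΣxΣy = 68732.35 − 68120.02 = 612.33
nΣx² − (Σx)² = 6348.8 − 6115.24 = 233.56; nΣy² − (Σy)² = 762877.65 − 758815.21 = 4062.44
r = 612.33 / √(233.56 × 4062.44) = 612.33 / 974.0757 ≈ 0.629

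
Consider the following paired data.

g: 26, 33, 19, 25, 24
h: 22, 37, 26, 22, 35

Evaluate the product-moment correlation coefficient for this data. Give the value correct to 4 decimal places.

0.4871

n = 5, Σg = 127, Σh = 142, Σg² = 3327, Σh² = 4238, Σgh = 3677
nΣgh − ΣgΣh = 18385 − 18034 = 351
nΣg² − (Σg)² = 16635 − 16129 = 506; nΣh² − (Σh)² = 21190 − 20164 = 1026
r = 351 / √(506 × 1026) = 351 / 720.5248 ≈ 0.4871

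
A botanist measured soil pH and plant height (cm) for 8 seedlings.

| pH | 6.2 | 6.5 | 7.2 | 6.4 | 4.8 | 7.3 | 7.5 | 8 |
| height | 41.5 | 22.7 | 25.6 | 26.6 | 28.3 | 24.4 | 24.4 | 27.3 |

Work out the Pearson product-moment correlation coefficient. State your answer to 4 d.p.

n = 8, Σx = 53.9, Σy = 220.8, Σx² = 370.07, Σy² = 6337.36, Σxy = 1474.77
nΣxy − ΣxΣy = 11798.16 − 11901.12 = -102.96
nΣx² − (Σx)² = 2960.56 − 2905.21 = 55.35; nΣy² − (Σy)² = 50698.88 − 48752.64 = 1946.24
r = -102.96 / √(55.35 × 1946.24) = -102.96 / 328.2139 ≈ -0.3137

-0.3137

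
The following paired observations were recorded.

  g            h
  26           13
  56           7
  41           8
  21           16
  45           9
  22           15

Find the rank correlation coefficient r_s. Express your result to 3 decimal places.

-0.943

Rank g: 3, 6, 4, 1, 5, 2
Rank h: 4, 1, 2, 6, 3, 5
d = rank(g) − rank(h): -1, 5, 2, -5, 2, -3; Σd² = 68
ρ = 1 − 6Σd² / [n(n²−1)] = 1 − 6×68 / (6×35) = 1 − 408/210 ≈ -0.943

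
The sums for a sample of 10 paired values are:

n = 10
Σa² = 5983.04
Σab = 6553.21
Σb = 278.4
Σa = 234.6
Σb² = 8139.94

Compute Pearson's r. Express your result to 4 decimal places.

0.0508

r = (nΣab − ΣaΣb) / √[(nΣa² − (Σa)²)(nΣb² − (Σb)²)]
Numerator: 10×6553.21 − 234.6×278.4 = 219.46
Denominator: √[(59830.4 − 55037.16)(81399.4 − 77506.56)] = √[4793.24 × 3892.84] = 4319.6431
r = 219.46 / 4319.6431 ≈ 0.0508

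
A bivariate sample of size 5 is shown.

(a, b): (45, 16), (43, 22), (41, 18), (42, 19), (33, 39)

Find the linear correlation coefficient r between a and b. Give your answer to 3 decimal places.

n = 5, Σa = 204, Σb = 114, Σa² = 8408, Σb² = 2946, Σab = 4489
nΣab − ΣaΣb = 22445 − 23256 = -811
nΣa² − (Σa)² = 42040 − 41616 = 424; nΣb² − (Σb)² = 14730 − 12996 = 1734
r = -811 / √(424 × 1734) = -811 / 857.4474 ≈ -0.946

-0.946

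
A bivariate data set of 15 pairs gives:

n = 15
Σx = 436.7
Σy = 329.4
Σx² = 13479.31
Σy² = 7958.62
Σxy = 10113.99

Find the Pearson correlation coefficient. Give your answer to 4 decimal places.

r = (nΣxy − ΣxΣy) / √[(nΣx² − (Σx)²)(nΣy² − (Σy)²)]
Numerator: 15×10113.99 − 436.7×329.4 = 7860.87
Denominator: √[(202189.65 − 190706.89)(119379.3 − 108504.36)] = √[11482.76 × 10874.94] = 11174.7182
r = 7860.87 / 11174.7182 ≈ 0.7035

0.7035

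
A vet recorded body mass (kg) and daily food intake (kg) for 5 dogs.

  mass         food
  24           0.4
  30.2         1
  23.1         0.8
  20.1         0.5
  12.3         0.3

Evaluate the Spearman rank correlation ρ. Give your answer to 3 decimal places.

0.700

Rank mass: 4, 5, 3, 2, 1
Rank food: 2, 5, 4, 3, 1
d = rank(mass) − rank(food): 2, 0, -1, -1, 0; Σd² = 6
ρ = 1 − 6Σd² / [n(n²−1)] = 1 − 6×6 / (5×24) = 1 − 36/120 ≈ 0.700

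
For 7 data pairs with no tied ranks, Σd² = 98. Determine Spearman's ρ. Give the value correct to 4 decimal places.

ρ = 1 − 6Σd² / [n(n²−1)] = 1 − 6×98 / (7×48)
  = 1 − 588/336 = 1 − 1.75000 ≈ -0.7500

-0.7500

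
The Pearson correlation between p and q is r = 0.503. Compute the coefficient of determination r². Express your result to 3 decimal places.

r² = (0.503)² = 0.253

0.253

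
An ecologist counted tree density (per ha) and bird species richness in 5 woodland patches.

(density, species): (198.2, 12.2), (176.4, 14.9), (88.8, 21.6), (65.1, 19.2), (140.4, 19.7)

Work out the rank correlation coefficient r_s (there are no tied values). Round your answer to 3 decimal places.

Rank density: 5, 4, 2, 1, 3
Rank species: 1, 2, 5, 3, 4
d = rank(density) − rank(species): 4, 2, -3, -2, -1; Σd² = 34
ρ = 1 − 6Σd² / [n(n²−1)] = 1 − 6×34 / (5×24) = 1 − 204/120 ≈ -0.700

-0.700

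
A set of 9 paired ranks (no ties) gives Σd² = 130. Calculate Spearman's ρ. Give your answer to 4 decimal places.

-0.0833

ρ = 1 − 6Σd² / [n(n²−1)] = 1 − 6×130 / (9×80)
  = 1 − 780/720 = 1 − 1.08333 ≈ -0.0833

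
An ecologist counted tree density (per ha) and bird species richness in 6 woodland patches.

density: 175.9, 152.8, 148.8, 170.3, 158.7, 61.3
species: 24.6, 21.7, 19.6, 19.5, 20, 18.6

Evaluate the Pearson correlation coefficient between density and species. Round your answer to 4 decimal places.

n = 6, Σx = 867.8, Σy = 124, Σx² = 134375.56, Σy² = 2586.42, Σxy = 18194.41
nΣxy − ΣxΣy = 109166.46 − 107607.2 = 1559.26
nΣx² − (Σx)² = 806253.36 − 753076.84 = 53176.52; nΣy² − (Σy)² = 15518.52 − 15376 = 142.52
r = 1559.26 / √(53176.52 × 142.52) = 1559.26 / 2752.9471 ≈ 0.5664

0.5664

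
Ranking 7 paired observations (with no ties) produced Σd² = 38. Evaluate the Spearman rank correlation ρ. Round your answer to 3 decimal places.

ρ = 1 − 6Σd² / [n(n²−1)] = 1 − 6×38 / (7×48)
  = 1 − 228/336 = 1 − 0.6786 ≈ 0.321

0.321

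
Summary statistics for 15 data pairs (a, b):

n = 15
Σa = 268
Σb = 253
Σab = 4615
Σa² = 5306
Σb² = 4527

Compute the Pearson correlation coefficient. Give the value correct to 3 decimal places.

r = (nΣab − ΣaΣb) / √[(nΣa² − (Σa)²)(nΣb² − (Σb)²)]
Numerator: 15×4615 − 268×253 = 1421
Denominator: √[(79590 − 71824)(67905 − 64009)] = √[7766 × 3896] = 5500.5760
r = 1421 / 5500.5760 ≈ 0.258

0.258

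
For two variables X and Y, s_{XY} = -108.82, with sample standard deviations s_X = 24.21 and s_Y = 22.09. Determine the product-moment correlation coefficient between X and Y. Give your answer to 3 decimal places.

-0.203

r = Cov(X,Y) / (s_X · s_Y) = -108.82 / (24.21 × 22.09)
  = -108.82 / 534.7989 ≈ -0.203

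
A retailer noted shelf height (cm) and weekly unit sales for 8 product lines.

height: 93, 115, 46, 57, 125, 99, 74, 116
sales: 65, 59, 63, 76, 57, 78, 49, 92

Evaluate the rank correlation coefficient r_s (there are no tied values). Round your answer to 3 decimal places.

Rank height: 4, 6, 1, 2, 8, 5, 3, 7
Rank sales: 5, 3, 4, 6, 2, 7, 1, 8
d = rank(height) − rank(sales): -1, 3, -3, -4, 6, -2, 2, -1; Σd² = 80
ρ = 1 − 6Σd² / [n(n²−1)] = 1 − 6×80 / (8×63) = 1 − 480/504 ≈ 0.048

0.048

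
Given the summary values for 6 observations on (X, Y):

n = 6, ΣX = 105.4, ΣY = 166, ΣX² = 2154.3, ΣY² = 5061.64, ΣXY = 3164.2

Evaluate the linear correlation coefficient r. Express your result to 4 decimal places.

r = (nΣXY − ΣXΣY) / √[(nΣX² − (ΣX)²)(nΣY² − (ΣY)²)]
Numerator: 6×3164.2 − 105.4×166 = 1488.8
Denominator: √[(12925.8 − 11109.16)(30369.84 − 27556)] = √[1816.64 × 2813.84] = 2260.9145
r = 1488.8 / 2260.9145 ≈ 0.6585

0.6585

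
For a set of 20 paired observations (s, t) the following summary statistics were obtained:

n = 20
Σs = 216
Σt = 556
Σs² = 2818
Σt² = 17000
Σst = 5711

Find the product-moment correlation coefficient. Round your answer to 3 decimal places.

-0.340

r = (nΣst − ΣsΣt) / √[(nΣs² − (Σs)²)(nΣt² − (Σt)²)]
Numerator: 20×5711 − 216×556 = -5876
Denominator: √[(56360 − 46656)(340000 − 309136)] = √[9704 × 30864] = 17306.1913
r = -5876 / 17306.1913 ≈ -0.340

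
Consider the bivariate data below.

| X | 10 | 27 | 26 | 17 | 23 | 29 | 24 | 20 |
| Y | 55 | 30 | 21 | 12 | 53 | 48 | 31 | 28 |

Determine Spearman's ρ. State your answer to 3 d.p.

Rank X: 1, 7, 6, 2, 4, 8, 5, 3
Rank Y: 8, 4, 2, 1, 7, 6, 5, 3
d = rank(X) − rank(Y): -7, 3, 4, 1, -3, 2, 0, 0; Σd² = 88
ρ = 1 − 6Σd² / [n(n²−1)] = 1 − 6×88 / (8×63) = 1 − 528/504 ≈ -0.048

-0.048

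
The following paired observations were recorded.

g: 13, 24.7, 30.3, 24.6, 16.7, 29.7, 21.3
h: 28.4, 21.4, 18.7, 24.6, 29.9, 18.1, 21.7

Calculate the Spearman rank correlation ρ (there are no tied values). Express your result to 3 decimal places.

Rank g: 1, 5, 7, 4, 2, 6, 3
Rank h: 6, 3, 2, 5, 7, 1, 4
d = rank(g) − rank(h): -5, 2, 5, -1, -5, 5, -1; Σd² = 106
ρ = 1 − 6Σd² / [n(n²−1)] = 1 − 6×106 / (7×48) = 1 − 636/336 ≈ -0.893

-0.893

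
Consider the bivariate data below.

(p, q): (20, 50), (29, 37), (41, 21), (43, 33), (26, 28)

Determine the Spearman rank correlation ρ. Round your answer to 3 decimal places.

-0.500

Rank p: 1, 3, 4, 5, 2
Rank q: 5, 4, 1, 3, 2
d = rank(p) − rank(q): -4, -1, 3, 2, 0; Σd² = 30
ρ = 1 − 6Σd² / [n(n²−1)] = 1 − 6×30 / (5×24) = 1 − 180/120 ≈ -0.500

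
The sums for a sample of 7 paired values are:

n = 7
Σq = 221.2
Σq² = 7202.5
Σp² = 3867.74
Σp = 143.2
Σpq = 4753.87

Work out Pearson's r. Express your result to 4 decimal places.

r = (nΣpq − ΣpΣq) / √[(nΣp² − (Σp)²)(nΣq² − (Σq)²)]
Numerator: 7×4753.87 − 143.2×221.2 = 1601.25
Denominator: √[(27074.18 − 20506.24)(50417.5 − 48929.44)] = √[6567.94 × 1488.06] = 3126.2580
r = 1601.25 / 3126.2580 ≈ 0.5122

0.5122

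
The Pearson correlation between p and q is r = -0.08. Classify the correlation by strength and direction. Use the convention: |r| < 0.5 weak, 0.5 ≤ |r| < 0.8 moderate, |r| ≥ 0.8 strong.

r = -0.08 < 0 so the relationship is negative.
|r| = 0.08, which falls in the weak range.

weak negative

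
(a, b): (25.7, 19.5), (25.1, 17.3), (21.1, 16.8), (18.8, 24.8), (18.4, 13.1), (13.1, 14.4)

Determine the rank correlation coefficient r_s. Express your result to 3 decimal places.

Rank a: 6, 5, 4, 3, 2, 1
Rank b: 5, 4, 3, 6, 1, 2
d = rank(a) − rank(b): 1, 1, 1, -3, 1, -1; Σd² = 14
ρ = 1 − 6Σd² / [n(n²−1)] = 1 − 6×14 / (6×35) = 1 − 84/210 ≈ 0.600

0.600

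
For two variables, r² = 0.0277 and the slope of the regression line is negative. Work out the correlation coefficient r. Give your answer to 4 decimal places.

|r| = √0.0277 = 0.1664
The association is negative, so r = −0.1664.

-0.1664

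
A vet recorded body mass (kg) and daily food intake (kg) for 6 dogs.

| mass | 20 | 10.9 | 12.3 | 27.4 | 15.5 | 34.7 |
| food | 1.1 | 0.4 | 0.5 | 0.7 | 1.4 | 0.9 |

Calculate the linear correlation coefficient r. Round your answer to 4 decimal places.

n = 6, Σx = 120.8, Σy = 5, Σx² = 2865.2, Σy² = 4.88, Σxy = 104.62
nΣxy − ΣxΣy = 627.72 − 604 = 23.72
nΣx² − (Σx)² = 17191.2 − 14592.64 = 2598.56; nΣy² − (Σy)² = 29.28 − 25 = 4.28
r = 23.72 / √(2598.56 × 4.28) = 23.72 / 105.4601 ≈ 0.2249

0.2249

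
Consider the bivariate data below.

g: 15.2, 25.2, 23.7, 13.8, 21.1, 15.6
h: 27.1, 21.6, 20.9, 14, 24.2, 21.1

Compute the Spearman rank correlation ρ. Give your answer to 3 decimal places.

0.143

Rank g: 2, 6, 5, 1, 4, 3
Rank h: 6, 4, 2, 1, 5, 3
d = rank(g) − rank(h): -4, 2, 3, 0, -1, 0; Σd² = 30
ρ = 1 − 6Σd² / [n(n²−1)] = 1 − 6×30 / (6×35) = 1 − 180/210 ≈ 0.143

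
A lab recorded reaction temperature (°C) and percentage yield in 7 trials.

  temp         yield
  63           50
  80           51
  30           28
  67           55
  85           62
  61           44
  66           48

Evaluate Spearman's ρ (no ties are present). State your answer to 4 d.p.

Rank temp: 3, 6, 1, 5, 7, 2, 4
Rank yield: 4, 5, 1, 6, 7, 2, 3
d = rank(temp) − rank(yield): -1, 1, 0, -1, 0, 0, 1; Σd² = 4
ρ = 1 − 6Σd² / [n(n²−1)] = 1 − 6×4 / (7×48) = 1 − 24/336 ≈ 0.9286

0.9286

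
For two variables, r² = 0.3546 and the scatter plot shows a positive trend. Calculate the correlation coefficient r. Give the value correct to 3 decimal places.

|r| = √0.3546 = 0.595
The association is positive, so r = 0.595.

0.595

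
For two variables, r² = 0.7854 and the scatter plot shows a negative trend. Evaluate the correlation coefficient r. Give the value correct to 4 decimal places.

-0.8862

|r| = √0.7854 = 0.8862
The association is negative, so r = −0.8862.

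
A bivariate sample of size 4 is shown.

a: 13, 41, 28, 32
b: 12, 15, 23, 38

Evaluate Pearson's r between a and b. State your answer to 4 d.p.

0.3018

n = 4, Σa = 114, Σb = 88, Σa² = 3658, Σb² = 2342, Σab = 2631
nΣab − ΣaΣb = 10524 − 10032 = 492
nΣa² − (Σa)² = 14632 − 12996 = 1636; nΣb² − (Σb)² = 9368 − 7744 = 1624
r = 492 / √(1636 × 1624) = 492 / 1629.9890 ≈ 0.3018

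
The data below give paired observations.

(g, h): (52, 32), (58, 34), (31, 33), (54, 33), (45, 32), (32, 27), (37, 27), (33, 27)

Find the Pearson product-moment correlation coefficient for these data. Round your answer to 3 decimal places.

0.689

n = 8, Σg = 342, Σh = 245, Σg² = 15452, Σh² = 7569, Σgh = 10635
nΣgh − ΣgΣh = 85080 − 83790 = 1290
nΣg² − (Σg)² = 123616 − 116964 = 6652; nΣh² − (Σh)² = 60552 − 60025 = 527
r = 1290 / √(6652 × 527) = 1290 / 1872.3258 ≈ 0.689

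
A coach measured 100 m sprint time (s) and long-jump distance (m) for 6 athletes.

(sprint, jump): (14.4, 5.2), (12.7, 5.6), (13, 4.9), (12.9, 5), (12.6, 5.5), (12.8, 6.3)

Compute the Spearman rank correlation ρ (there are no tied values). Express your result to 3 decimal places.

-0.600

Rank sprint: 6, 2, 5, 4, 1, 3
Rank jump: 3, 5, 1, 2, 4, 6
d = rank(sprint) − rank(jump): 3, -3, 4, 2, -3, -3; Σd² = 56
ρ = 1 − 6Σd² / [n(n²−1)] = 1 − 6×56 / (6×35) = 1 − 336/210 ≈ -0.600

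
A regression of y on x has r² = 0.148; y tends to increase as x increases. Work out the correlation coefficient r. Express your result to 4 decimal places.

0.3847

|r| = √0.148 = 0.3847
The association is positive, so r = 0.3847.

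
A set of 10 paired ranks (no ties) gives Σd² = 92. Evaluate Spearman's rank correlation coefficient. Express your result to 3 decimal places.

ρ = 1 − 6Σd² / [n(n²−1)] = 1 − 6×92 / (10×99)
  = 1 − 552/990 = 1 − 0.5576 ≈ 0.442

0.442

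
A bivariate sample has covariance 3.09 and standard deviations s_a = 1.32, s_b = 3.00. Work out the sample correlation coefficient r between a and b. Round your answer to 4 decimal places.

r = Cov(a,b) / (s_a · s_b) = 3.09 / (1.32 × 3.00)
  = 3.09 / 3.9600 ≈ 0.7803

0.7803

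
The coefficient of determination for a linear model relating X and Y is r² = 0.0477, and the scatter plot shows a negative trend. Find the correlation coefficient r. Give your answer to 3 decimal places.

-0.218

|r| = √0.0477 = 0.218
The association is negative, so r = −0.218.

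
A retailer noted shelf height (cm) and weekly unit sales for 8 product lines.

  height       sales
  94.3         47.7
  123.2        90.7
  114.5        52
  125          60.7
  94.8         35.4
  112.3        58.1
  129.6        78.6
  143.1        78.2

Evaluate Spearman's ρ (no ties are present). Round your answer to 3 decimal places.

0.786

Rank height: 1, 5, 4, 6, 2, 3, 7, 8
Rank sales: 2, 8, 3, 5, 1, 4, 7, 6
d = rank(height) − rank(sales): -1, -3, 1, 1, 1, -1, 0, 2; Σd² = 18
ρ = 1 − 6Σd² / [n(n²−1)] = 1 − 6×18 / (8×63) = 1 − 108/504 ≈ 0.786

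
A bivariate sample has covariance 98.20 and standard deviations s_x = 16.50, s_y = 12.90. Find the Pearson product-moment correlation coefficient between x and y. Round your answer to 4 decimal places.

0.4614

r = Cov(x,y) / (s_x · s_y) = 98.20 / (16.50 × 12.90)
  = 98.20 / 212.8500 ≈ 0.4614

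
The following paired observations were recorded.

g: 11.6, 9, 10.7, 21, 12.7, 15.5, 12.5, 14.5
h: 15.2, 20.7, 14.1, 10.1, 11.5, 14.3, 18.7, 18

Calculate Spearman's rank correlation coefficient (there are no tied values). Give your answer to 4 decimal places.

Rank g: 3, 1, 2, 8, 5, 7, 4, 6
Rank h: 5, 8, 3, 1, 2, 4, 7, 6
d = rank(g) − rank(h): -2, -7, -1, 7, 3, 3, -3, 0; Σd² = 130
ρ = 1 − 6Σd² / [n(n²−1)] = 1 − 6×130 / (8×63) = 1 − 780/504 ≈ -0.5476

-0.5476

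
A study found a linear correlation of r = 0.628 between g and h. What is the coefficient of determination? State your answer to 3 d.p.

r² = (0.628)² = 0.394

0.394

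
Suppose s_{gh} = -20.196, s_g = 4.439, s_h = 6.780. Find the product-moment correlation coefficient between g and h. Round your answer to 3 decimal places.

-0.671

r = Cov(g,h) / (s_g · s_h) = -20.196 / (4.439 × 6.780)
  = -20.196 / 30.0964 ≈ -0.671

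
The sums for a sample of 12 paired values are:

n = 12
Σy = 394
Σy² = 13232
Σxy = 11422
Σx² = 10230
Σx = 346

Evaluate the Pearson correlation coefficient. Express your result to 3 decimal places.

0.225

r = (nΣxy − ΣxΣy) / √[(nΣx² − (Σx)²)(nΣy² − (Σy)²)]
Numerator: 12×11422 − 346×394 = 740
Denominator: √[(122760 − 119716)(158784 − 155236)] = √[3044 × 3548] = 3286.3524
r = 740 / 3286.3524 ≈ 0.225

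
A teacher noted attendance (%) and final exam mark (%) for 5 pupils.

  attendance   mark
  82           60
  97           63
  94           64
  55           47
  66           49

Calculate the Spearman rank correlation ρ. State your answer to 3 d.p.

0.900

Rank attendance: 3, 5, 4, 1, 2
Rank mark: 3, 4, 5, 1, 2
d = rank(attendance) − rank(mark): 0, 1, -1, 0, 0; Σd² = 2
ρ = 1 − 6Σd² / [n(n²−1)] = 1 − 6×2 / (5×24) = 1 − 12/120 ≈ 0.900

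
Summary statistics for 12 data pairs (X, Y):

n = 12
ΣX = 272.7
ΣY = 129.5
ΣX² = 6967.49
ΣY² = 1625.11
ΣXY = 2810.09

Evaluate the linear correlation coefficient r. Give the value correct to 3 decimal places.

-0.317

r = (nΣXY − ΣXΣY) / √[(nΣX² − (ΣX)²)(nΣY² − (ΣY)²)]
Numerator: 12×2810.09 − 272.7×129.5 = -1593.57
Denominator: √[(83609.88 − 74365.29)(19501.32 − 16770.25)] = √[9244.59 × 2731.07] = 5024.7012
r = -1593.57 / 5024.7012 ≈ -0.317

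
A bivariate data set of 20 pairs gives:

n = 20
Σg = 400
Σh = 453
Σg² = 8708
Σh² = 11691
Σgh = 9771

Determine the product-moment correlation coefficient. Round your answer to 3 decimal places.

r = (nΣgh − ΣgΣh) / √[(nΣg² − (Σg)²)(nΣh² − (Σh)²)]
Numerator: 20×9771 − 400×453 = 14220
Denominator: √[(174160 − 160000)(233820 − 205209)] = √[14160 × 28611] = 20127.8851
r = 14220 / 20127.8851 ≈ 0.706

0.706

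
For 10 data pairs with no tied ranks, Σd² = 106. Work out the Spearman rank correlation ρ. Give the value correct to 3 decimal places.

0.358

ρ = 1 − 6Σd² / [n(n²−1)] = 1 − 6×106 / (10×99)
  = 1 − 636/990 = 1 − 0.6424 ≈ 0.358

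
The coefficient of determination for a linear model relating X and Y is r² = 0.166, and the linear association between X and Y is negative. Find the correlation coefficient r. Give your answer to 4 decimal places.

|r| = √0.166 = 0.4074
The association is negative, so r = −0.4074.

-0.4074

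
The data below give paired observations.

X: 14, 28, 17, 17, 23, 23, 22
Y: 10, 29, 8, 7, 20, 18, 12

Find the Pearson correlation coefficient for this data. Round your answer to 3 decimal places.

n = 7, ΣX = 144, ΣY = 104, ΣX² = 3100, ΣY² = 1922, ΣXY = 2345
nΣXY − ΣXΣY = 16415 − 14976 = 1439
nΣX² − (ΣX)² = 21700 − 20736 = 964; nΣY² − (ΣY)² = 13454 − 10816 = 2638
r = 1439 / √(964 × 2638) = 1439 / 1594.6887 ≈ 0.902

0.902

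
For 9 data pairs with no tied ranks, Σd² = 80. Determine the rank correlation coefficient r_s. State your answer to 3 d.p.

0.333

ρ = 1 − 6Σd² / [n(n²−1)] = 1 − 6×80 / (9×80)
  = 1 − 480/720 = 1 − 0.6667 ≈ 0.333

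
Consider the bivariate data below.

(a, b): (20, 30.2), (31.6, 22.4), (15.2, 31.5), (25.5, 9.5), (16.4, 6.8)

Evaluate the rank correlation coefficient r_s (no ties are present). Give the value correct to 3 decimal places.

-0.300

Rank a: 3, 5, 1, 4, 2
Rank b: 4, 3, 5, 2, 1
d = rank(a) − rank(b): -1, 2, -4, 2, 1; Σd² = 26
ρ = 1 − 6Σd² / [n(n²−1)] = 1 − 6×26 / (5×24) = 1 − 156/120 ≈ -0.300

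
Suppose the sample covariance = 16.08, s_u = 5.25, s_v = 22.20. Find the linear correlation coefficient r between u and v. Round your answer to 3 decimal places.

r = Cov(u,v) / (s_u · s_v) = 16.08 / (5.25 × 22.20)
  = 16.08 / 116.5500 ≈ 0.138

0.138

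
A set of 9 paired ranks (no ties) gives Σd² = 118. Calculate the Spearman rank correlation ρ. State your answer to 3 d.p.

ρ = 1 − 6Σd² / [n(n²−1)] = 1 − 6×118 / (9×80)
  = 1 − 708/720 = 1 − 0.9833 ≈ 0.017

0.017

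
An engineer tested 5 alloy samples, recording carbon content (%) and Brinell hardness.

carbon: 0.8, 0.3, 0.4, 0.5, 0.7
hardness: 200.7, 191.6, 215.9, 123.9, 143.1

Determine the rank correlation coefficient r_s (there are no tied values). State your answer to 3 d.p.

Rank carbon: 5, 1, 2, 3, 4
Rank hardness: 4, 3, 5, 1, 2
d = rank(carbon) − rank(hardness): 1, -2, -3, 2, 2; Σd² = 22
ρ = 1 − 6Σd² / [n(n²−1)] = 1 − 6×22 / (5×24) = 1 − 132/120 ≈ -0.100

-0.100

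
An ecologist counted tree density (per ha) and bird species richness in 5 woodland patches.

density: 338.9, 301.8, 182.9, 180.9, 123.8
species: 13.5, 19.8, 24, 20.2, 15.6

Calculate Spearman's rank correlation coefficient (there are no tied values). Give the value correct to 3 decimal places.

-0.300

Rank density: 5, 4, 3, 2, 1
Rank species: 1, 3, 5, 4, 2
d = rank(density) − rank(species): 4, 1, -2, -2, -1; Σd² = 26
ρ = 1 − 6Σd² / [n(n²−1)] = 1 − 6×26 / (5×24) = 1 − 156/120 ≈ -0.300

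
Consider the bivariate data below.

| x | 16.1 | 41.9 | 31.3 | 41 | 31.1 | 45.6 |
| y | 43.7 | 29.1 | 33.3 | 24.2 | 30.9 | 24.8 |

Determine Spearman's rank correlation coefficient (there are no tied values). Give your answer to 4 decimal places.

Rank x: 1, 5, 3, 4, 2, 6
Rank y: 6, 3, 5, 1, 4, 2
d = rank(x) − rank(y): -5, 2, -2, 3, -2, 4; Σd² = 62
ρ = 1 − 6Σd² / [n(n²−1)] = 1 − 6×62 / (6×35) = 1 − 372/210 ≈ -0.7714

-0.7714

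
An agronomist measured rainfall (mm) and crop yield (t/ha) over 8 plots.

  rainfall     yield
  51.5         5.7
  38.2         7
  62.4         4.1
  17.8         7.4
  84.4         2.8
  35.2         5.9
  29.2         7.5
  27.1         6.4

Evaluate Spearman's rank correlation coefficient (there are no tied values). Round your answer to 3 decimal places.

-0.833

Rank rainfall: 6, 5, 7, 1, 8, 4, 3, 2
Rank yield: 3, 6, 2, 7, 1, 4, 8, 5
d = rank(rainfall) − rank(yield): 3, -1, 5, -6, 7, 0, -5, -3; Σd² = 154
ρ = 1 − 6Σd² / [n(n²−1)] = 1 − 6×154 / (8×63) = 1 − 924/504 ≈ -0.833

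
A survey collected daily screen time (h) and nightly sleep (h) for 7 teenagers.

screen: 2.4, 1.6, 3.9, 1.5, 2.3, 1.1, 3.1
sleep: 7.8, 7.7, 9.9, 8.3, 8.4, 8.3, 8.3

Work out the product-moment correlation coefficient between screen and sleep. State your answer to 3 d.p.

n = 7, Σx = 15.9, Σy = 58.7, Σx² = 41.89, Σy² = 495.37, Σxy = 136.28
nΣxy − ΣxΣy = 953.96 − 933.33 = 20.63
nΣx² − (Σx)² = 293.23 − 252.81 = 40.42; nΣy² − (Σy)² = 3467.59 − 3445.69 = 21.9
r = 20.63 / √(40.42 × 21.9) = 20.63 / 29.7523 ≈ 0.693

0.693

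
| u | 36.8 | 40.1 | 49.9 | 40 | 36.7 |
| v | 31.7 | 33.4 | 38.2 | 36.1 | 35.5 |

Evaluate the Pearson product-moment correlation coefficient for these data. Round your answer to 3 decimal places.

0.748

n = 5, Σu = 203.5, Σv = 174.9, Σu² = 8399.15, Σv² = 6143.15, Σuv = 7158.93
nΣuv − ΣuΣv = 35794.65 − 35592.15 = 202.5
nΣu² − (Σu)² = 41995.75 − 41412.25 = 583.5; nΣv² − (Σv)² = 30715.75 − 30590.01 = 125.74
r = 202.5 / √(583.5 × 125.74) = 202.5 / 270.8677 ≈ 0.748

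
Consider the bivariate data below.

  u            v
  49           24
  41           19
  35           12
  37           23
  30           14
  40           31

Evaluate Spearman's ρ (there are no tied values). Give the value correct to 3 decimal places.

0.657

Rank u: 6, 5, 2, 3, 1, 4
Rank v: 5, 3, 1, 4, 2, 6
d = rank(u) − rank(v): 1, 2, 1, -1, -1, -2; Σd² = 12
ρ = 1 − 6Σd² / [n(n²−1)] = 1 − 6×12 / (6×35) = 1 − 72/210 ≈ 0.657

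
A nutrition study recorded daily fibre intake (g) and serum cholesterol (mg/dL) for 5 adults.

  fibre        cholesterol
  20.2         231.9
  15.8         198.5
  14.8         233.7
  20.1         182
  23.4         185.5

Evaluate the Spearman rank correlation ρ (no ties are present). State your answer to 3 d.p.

Rank fibre: 4, 2, 1, 3, 5
Rank cholesterol: 4, 3, 5, 1, 2
d = rank(fibre) − rank(cholesterol): 0, -1, -4, 2, 3; Σd² = 30
ρ = 1 − 6Σd² / [n(n²−1)] = 1 − 6×30 / (5×24) = 1 − 180/120 ≈ -0.500

-0.500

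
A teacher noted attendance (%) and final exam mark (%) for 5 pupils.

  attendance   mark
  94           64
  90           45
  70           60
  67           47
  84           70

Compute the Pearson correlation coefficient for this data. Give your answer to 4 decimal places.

0.2477

n = 5, Σx = 405, Σy = 286, Σx² = 33381, Σy² = 16830, Σxy = 23295
nΣxy − ΣxΣy = 116475 − 115830 = 645
nΣx² − (Σx)² = 166905 − 164025 = 2880; nΣy² − (Σy)² = 84150 − 81796 = 2354
r = 645 / √(2880 × 2354) = 645 / 2603.7511 ≈ 0.2477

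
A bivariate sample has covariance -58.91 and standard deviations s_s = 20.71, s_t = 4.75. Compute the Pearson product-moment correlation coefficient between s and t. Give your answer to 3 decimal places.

-0.599

r = Cov(s,t) / (s_s · s_t) = -58.91 / (20.71 × 4.75)
  = -58.91 / 98.3725 ≈ -0.599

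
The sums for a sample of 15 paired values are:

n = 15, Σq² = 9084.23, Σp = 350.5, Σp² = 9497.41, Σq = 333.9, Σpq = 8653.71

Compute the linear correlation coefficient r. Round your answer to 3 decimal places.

0.580

r = (nΣpq − ΣpΣq) / √[(nΣp² − (Σp)²)(nΣq² − (Σq)²)]
Numerator: 15×8653.71 − 350.5×333.9 = 12773.7
Denominator: √[(142461.15 − 122850.25)(136263.45 − 111489.21)] = √[19610.9 × 24774.24] = 22041.8952
r = 12773.7 / 22041.8952 ≈ 0.580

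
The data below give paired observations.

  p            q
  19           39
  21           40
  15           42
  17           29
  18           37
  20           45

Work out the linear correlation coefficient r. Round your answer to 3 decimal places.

n = 6, Σp = 110, Σq = 232, Σp² = 2040, Σq² = 9120, Σpq = 4270
nΣpq − ΣpΣq = 25620 − 25520 = 100
nΣp² − (Σp)² = 12240 − 12100 = 140; nΣq² − (Σq)² = 54720 − 53824 = 896
r = 100 / √(140 × 896) = 100 / 354.1751 ≈ 0.282

0.282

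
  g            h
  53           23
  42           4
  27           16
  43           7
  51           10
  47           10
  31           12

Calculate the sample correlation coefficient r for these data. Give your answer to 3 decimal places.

n = 7, Σg = 294, Σh = 82, Σg² = 12922, Σh² = 1194, Σgh = 3472
nΣgh − ΣgΣh = 24304 − 24108 = 196
nΣg² − (Σg)² = 90454 − 86436 = 4018; nΣh² − (Σh)² = 8358 − 6724 = 1634
r = 196 / √(4018 × 1634) = 196 / 2562.3060 ≈ 0.076

0.076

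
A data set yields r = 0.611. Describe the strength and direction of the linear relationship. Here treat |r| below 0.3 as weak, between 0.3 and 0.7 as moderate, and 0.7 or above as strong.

r = 0.611 > 0 so the relationship is positive.
|r| = 0.611, which falls in the moderate range.

moderate positive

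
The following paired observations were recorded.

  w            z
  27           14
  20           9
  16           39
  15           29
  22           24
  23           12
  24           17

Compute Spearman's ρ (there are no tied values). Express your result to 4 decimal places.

Rank w: 7, 3, 2, 1, 4, 5, 6
Rank z: 3, 1, 7, 6, 5, 2, 4
d = rank(w) − rank(z): 4, 2, -5, -5, -1, 3, 2; Σd² = 84
ρ = 1 − 6Σd² / [n(n²−1)] = 1 − 6×84 / (7×48) = 1 − 504/336 ≈ -0.5000

-0.5000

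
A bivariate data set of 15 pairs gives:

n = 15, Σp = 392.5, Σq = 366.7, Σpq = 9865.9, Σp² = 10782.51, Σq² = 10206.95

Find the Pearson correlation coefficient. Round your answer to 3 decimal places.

r = (nΣpq − ΣpΣq) / √[(nΣp² − (Σp)²)(nΣq² − (Σq)²)]
Numerator: 15×9865.9 − 392.5×366.7 = 4058.75
Denominator: √[(161737.65 − 154056.25)(153104.25 − 134468.89)] = √[7681.4 × 18635.36] = 11964.3493
r = 4058.75 / 11964.3493 ≈ 0.339

0.339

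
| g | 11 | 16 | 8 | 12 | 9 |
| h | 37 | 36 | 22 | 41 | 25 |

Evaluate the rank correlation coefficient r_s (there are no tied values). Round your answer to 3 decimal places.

0.700

Rank g: 3, 5, 1, 4, 2
Rank h: 4, 3, 1, 5, 2
d = rank(g) − rank(h): -1, 2, 0, -1, 0; Σd² = 6
ρ = 1 − 6Σd² / [n(n²−1)] = 1 − 6×6 / (5×24) = 1 − 36/120 ≈ 0.700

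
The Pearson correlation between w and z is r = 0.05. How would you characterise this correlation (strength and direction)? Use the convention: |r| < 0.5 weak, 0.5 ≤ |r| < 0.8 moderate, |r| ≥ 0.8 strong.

weak positive

r = 0.05 > 0 so the relationship is positive.
|r| = 0.05, which falls in the weak range.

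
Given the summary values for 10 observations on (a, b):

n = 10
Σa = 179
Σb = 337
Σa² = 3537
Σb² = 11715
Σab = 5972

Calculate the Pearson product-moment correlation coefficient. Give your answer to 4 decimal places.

r = (nΣab − ΣaΣb) / √[(nΣa² − (Σa)²)(nΣb² − (Σb)²)]
Numerator: 10×5972 − 179×337 = -603
Denominator: √[(35370 − 32041)(117150 − 113569)] = √[3329 × 3581] = 3452.7017
r = -603 / 3452.7017 ≈ -0.1746

-0.1746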